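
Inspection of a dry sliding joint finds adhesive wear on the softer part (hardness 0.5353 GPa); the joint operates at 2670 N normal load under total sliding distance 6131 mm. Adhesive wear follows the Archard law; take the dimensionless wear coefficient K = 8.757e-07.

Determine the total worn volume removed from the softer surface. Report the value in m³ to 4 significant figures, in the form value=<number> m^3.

The computation maintains exact precision; intermediates are printed rounded. Rounded once at the end, at 4 significant digits.
Distance L = 6131 mm = 6.131 m.
Hardness H = 0.5353 GPa = 5.353e+08 Pa.
In SI base units, W = 2670 N, H = 5.353e+08 Pa, K = 8.757e-07.
Worn volume V = K·W·L/H = 8.757e-07 · 2670 · 6.131 / 5.353e+08 = 2.678e-11 m³.

value=2.678e-11 m^3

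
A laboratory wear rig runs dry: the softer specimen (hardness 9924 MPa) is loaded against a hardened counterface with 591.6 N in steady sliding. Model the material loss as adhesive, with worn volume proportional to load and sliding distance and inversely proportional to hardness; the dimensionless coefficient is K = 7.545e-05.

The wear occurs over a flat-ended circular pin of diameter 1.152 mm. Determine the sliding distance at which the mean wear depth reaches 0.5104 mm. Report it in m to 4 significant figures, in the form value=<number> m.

value=118.3 m

All arithmetic keeps full float precision — intermediate values are printed rounded — one final rounding, at four significant figures.
Hardness H = 9924 MPa = 9.924e+09 Pa.
Pin diameter d = 1.152 mm = 0.001152 m. Contact area A = π·d²/4 = π·(0.001152 m)²/4 = 1.042e-06 m².
Depth limit h_lim = 0.5104 mm = 5.104e-04 m.
Restated in SI base units: W = 591.6 N, H = 9.924e+09 Pa, K = 7.545e-05.
Permissible volume V_lim = h_lim·A = 5.104e-04 · 1.042e-06 = 5.320e-10 m³.
Sliding life L = V_lim·H/(K·W) = 5.320e-10 · 9.924e+09 / (7.545e-05 · 591.6) = 118.3 m.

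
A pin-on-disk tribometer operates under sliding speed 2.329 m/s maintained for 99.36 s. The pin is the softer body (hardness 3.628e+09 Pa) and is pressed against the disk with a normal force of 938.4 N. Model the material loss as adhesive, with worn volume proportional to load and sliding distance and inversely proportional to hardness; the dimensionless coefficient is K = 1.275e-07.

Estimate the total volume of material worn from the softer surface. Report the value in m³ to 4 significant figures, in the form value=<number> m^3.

value=7.632e-12 m^3

The algebra keeps full float precision; intermediate values are shown rounded. Rounded just once, at four significant figures.
Convert: Sliding distance L = v·t = 2.329 m/s × 99.36 s = 231.4 m.
Expressed in SI base units: W = 938.4 N, H = 3.628e+09 Pa, K = 1.275e-07.
Worn volume V = K·W·L/H = 1.275e-07 · 938.4 · 231.4 / 3.628e+09 = 7.632e-12 m³.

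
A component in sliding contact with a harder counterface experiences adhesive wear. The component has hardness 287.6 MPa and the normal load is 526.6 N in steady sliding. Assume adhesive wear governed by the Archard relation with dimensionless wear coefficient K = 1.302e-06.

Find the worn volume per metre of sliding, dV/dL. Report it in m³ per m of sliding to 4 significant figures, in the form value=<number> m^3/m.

Shown intermediates are rounded; every step holds exact precision — a single final rounding, at 4 significant figures.
Convert: Hardness H = 287.6 MPa = 2.876e+08 Pa.
As SI base values: W = 526.6 N, H = 2.876e+08 Pa, K = 1.302e-06.
The wear rate dV/dL = K·W/H (no L dependence): 1.302e-06 · 526.6 / 2.876e+08 = 2.384e-12 m³/m.

value=2.384e-12 m^3/m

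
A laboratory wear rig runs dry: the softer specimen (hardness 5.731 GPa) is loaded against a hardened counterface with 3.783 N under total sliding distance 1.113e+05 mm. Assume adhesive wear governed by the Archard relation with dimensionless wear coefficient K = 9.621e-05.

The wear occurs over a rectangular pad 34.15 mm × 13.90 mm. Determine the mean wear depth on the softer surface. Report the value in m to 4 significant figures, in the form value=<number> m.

value=1.489e-08 m

The algebra carries full float precision; intermediates are printed rounded, and a lone final rounding: four significant digits.
Path length L = 1.113e+05 mm = 111.3 m.
Hardness H = 5.731 GPa = 5.731e+09 Pa.
Pad sides 34.15 mm × 13.90 mm = 0.03415 m × 0.01390 m. Contact area A = 0.03415 m × 0.01390 m = 4.747e-04 m².
Collected in SI base units: W = 3.783 N, H = 5.731e+09 Pa, K = 9.621e-05.
Volume removed: V = K·W·L/H = 9.621e-05 · 3.783 · 111.3 / 5.731e+09 = 7.068e-12 m³.
Depth of wear h = V/A = 7.068e-12 / 4.747e-04 = 1.489e-08 m.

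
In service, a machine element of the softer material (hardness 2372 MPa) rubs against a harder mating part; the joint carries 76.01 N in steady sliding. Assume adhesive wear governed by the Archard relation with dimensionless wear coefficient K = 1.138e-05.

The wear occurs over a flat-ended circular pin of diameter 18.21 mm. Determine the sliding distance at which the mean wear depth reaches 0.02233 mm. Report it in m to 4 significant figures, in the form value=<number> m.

The intermediates are displayed rounded; all arithmetic holds full precision, and one final rounding to 4 significant digits.
Convert: Hardness H = 2372 MPa = 2.372e+09 Pa.
Convert: Pin diameter d = 18.21 mm = 0.01821 m. Contact area A = π·d²/4 = π·(0.01821 m)²/4 = 2.604e-04 m².
Convert: Depth limit h_lim = 0.02233 mm = 2.233e-05 m.
As SI base values: W = 76.01 N, H = 2.372e+09 Pa, K = 1.138e-05.
Volume at the limit: V_lim = h_lim·A = 2.233e-05 · 2.604e-04 = 5.816e-09 m³.
Sliding life L = V_lim·H/(K·W) = 5.816e-09 · 2.372e+09 / (1.138e-05 · 76.01) = 1.595e+04 m.

value=1.595e+04 m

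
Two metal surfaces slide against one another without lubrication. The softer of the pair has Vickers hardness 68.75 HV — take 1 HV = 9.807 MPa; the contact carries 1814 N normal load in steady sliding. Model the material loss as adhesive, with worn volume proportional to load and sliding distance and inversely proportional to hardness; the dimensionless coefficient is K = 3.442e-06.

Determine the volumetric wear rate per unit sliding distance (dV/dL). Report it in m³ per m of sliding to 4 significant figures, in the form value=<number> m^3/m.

All arithmetic holds full float precision — intermediate values are displayed rounded — rounded just once, at four significant digits.
Hardness H = 68.75 HV × 9.807 MPa/HV = 674.2 MPa = 6.742e+08 Pa.
In SI base units: W = 1814 N, H = 6.742e+08 Pa, K = 3.442e-06.
Rate of wear dV/dL = K·W/H (independent of L): 3.442e-06 · 1814 / 6.742e+08 = 9.261e-12 m³/m.

value=9.261e-12 m^3/m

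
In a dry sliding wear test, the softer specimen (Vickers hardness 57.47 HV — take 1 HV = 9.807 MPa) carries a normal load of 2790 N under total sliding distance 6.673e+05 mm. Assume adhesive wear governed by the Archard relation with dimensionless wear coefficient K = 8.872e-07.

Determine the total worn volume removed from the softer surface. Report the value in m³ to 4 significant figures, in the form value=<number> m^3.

The computation carries exact precision; intermediate values are shown rounded, and rounded once at the end to 4 significant figures.
Convert: The distance L = 6.673e+05 mm = 667.3 m.
Convert: Hardness H = 57.47 HV × 9.807 MPa/HV = 563.6 MPa = 5.636e+08 Pa.
SI base units throughout: W = 2790 N, H = 5.636e+08 Pa, K = 8.872e-07.
Worn volume V = K·W·L/H = 8.872e-07 · 2790 · 667.3 / 5.636e+08 = 2.931e-09 m³.

value=2.931e-09 m^3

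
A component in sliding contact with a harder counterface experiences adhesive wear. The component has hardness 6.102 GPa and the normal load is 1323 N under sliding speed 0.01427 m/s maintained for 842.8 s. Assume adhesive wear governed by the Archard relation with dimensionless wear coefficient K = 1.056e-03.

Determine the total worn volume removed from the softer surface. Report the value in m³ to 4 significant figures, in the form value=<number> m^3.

value=2.754e-09 m^3

All working math carries full precision. Shown intermediates are rounded. Rounded once at the end to four significant digits.
Convert: Path length L = v·t = 0.01427 m/s × 842.8 s = 12.03 m.
Convert: Hardness H = 6.102 GPa = 6.102e+09 Pa.
Restated in SI base units: W = 1323 N, H = 6.102e+09 Pa, K = 1.056e-03.
Worn volume V = K·W·L/H = 1.056e-03 · 1323 · 12.03 / 6.102e+09 = 2.754e-09 m³.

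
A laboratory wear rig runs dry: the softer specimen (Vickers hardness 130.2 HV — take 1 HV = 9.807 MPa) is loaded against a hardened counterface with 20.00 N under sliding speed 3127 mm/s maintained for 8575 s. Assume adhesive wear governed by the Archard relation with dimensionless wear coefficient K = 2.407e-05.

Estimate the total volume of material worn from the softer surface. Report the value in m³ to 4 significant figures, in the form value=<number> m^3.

value=1.011e-08 m^3

Intermediates are printed rounded. The algebra maintains full float precision — one last rounding to 4 significant figures.
Sliding speed v = 3127 mm/s = 3.127 m/s. Total distance L = v·t = 3.127 m/s × 8575 s = 2.681e+04 m.
Hardness H = 130.2 HV × 9.807 MPa/HV = 1277 MPa = 1.277e+09 Pa.
As SI base values: W = 20.00 N, H = 1.277e+09 Pa, K = 2.407e-05.
Apply Archard: V = K·W·L/H = 2.407e-05 · 20.00 · 2.681e+04 / 1.277e+09 = 1.011e-08 m³.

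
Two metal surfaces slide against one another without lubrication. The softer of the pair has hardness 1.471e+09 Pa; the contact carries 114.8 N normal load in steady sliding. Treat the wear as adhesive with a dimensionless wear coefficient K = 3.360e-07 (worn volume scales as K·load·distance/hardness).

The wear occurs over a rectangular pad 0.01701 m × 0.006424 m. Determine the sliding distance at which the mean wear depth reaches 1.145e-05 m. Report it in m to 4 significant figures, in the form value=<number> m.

Intermediate values are displayed rounded, and the algebra runs at exact precision; rounded once at the end, at 4 significant digits.
Contact area A = 0.01701 m × 0.006424 m = 1.093e-04 m².
SI base units throughout: W = 114.8 N, H = 1.471e+09 Pa, K = 3.360e-07.
Wearable volume V_lim = h_lim·A = 1.145e-05 · 1.093e-04 = 1.251e-09 m³.
Inverting, life L = V_lim·H/(K·W) = 1.251e-09 · 1.471e+09 / (3.360e-07 · 114.8) = 4.771e+04 m.

value=4.771e+04 m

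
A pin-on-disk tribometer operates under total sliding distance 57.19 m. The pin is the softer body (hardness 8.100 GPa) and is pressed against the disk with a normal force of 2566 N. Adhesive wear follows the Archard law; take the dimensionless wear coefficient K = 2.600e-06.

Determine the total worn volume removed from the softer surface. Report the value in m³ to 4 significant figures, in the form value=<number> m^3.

All working math keeps full precision, and the intermediates are displayed rounded; rounded once at the end to four significant figures.
Hardness H = 8.100 GPa = 8.100e+09 Pa.
Expressed in SI base units: W = 2566 N, H = 8.100e+09 Pa, K = 2.600e-06.
By Archard's law, V = K·W·L/H = 2.600e-06 · 2566 · 57.19 / 8.100e+09 = 4.710e-11 m³.

value=4.710e-11 m^3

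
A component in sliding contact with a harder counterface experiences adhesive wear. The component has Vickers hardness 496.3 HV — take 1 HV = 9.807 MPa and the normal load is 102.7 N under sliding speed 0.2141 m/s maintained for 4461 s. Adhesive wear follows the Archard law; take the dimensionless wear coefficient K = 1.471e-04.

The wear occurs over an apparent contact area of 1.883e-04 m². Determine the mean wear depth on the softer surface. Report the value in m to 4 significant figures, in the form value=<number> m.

The algebra carries exact precision, and intermediate values appear rounded. Rounded once at the end: four significant figures.
Distance L = v·t = 0.2141 m/s × 4461 s = 955.1 m.
Hardness H = 496.3 HV × 9.807 MPa/HV = 4867 MPa = 4.867e+09 Pa.
Working in SI base units: W = 102.7 N, H = 4.867e+09 Pa, K = 1.471e-04.
Worn volume V = K·W·L/H = 1.471e-04 · 102.7 · 955.1 / 4.867e+09 = 2.965e-09 m³.
Depth h = V/A = 2.965e-09 / 1.883e-04 = 1.574e-05 m.

value=1.574e-05 m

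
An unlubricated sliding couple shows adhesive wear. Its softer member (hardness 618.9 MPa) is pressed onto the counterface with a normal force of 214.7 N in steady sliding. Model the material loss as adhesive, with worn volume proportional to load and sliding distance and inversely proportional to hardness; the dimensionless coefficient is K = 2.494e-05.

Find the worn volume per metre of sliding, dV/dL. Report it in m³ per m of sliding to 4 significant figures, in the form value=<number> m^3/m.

Displayed values are rounded. The algebra holds full float precision; rounded once at the end: four significant figures.
Hardness H = 618.9 MPa = 6.189e+08 Pa.
Collected in SI base units: W = 214.7 N, H = 6.189e+08 Pa, K = 2.494e-05.
Volumetric rate dV/dL = K·W/H: 2.494e-05 · 214.7 / 6.189e+08 = 8.652e-12 m³/m.

value=8.652e-12 m^3/m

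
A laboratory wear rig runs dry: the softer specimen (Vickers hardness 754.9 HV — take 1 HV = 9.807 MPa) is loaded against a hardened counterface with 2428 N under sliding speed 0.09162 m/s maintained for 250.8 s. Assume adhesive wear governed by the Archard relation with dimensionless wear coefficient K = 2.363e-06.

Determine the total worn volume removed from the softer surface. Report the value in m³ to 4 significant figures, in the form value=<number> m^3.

Each operation maintains full precision — quoted intermediates are rounded; rounded once at the end: four significant figures.
Total distance L = v·t = 0.09162 m/s × 250.8 s = 22.98 m.
Hardness H = 754.9 HV × 9.807 MPa/HV = 7403 MPa = 7.403e+09 Pa.
Collected in SI base units: W = 2428 N, H = 7.403e+09 Pa, K = 2.363e-06.
Archard relation: V = K·W·L/H = 2.363e-06 · 2428 · 22.98 / 7.403e+09 = 1.781e-11 m³.

value=1.781e-11 m^3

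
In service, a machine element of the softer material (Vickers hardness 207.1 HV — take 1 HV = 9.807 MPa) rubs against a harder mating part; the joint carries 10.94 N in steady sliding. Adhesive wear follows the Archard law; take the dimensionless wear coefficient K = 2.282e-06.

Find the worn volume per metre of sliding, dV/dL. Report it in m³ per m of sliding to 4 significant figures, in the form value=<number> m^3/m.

value=1.229e-14 m^3/m

Intermediate values are displayed rounded — each operation holds full float precision, and one final rounding: four significant digits.
Convert: Hardness H = 207.1 HV × 9.807 MPa/HV = 2031 MPa = 2.031e+09 Pa.
In SI base units: W = 10.94 N, H = 2.031e+09 Pa, K = 2.282e-06.
Rate of wear dV/dL = K·W/H, so: 2.282e-06 · 10.94 / 2.031e+09 = 1.229e-14 m³/m.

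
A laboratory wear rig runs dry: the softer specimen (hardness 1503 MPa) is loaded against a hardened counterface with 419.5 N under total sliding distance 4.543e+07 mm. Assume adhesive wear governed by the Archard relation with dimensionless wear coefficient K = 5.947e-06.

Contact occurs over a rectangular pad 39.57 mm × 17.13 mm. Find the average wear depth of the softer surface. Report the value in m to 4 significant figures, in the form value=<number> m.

value=1.112e-04 m

All arithmetic maintains full precision, and the intermediates are printed rounded, and rounded just once, at four significant digits.
Sliding distance L = 4.543e+07 mm = 4.543e+04 m.
Hardness H = 1503 MPa = 1.503e+09 Pa.
Pad sides 39.57 mm × 17.13 mm = 0.03957 m × 0.01713 m. Contact area A = 0.03957 m × 0.01713 m = 6.778e-04 m².
Restated in SI base units: W = 419.5 N, H = 1.503e+09 Pa, K = 5.947e-06.
Apply Archard: V = K·W·L/H = 5.947e-06 · 419.5 · 4.543e+04 / 1.503e+09 = 7.541e-08 m³.
Depth of wear h = V/A = 7.541e-08 / 6.778e-04 = 1.112e-04 m.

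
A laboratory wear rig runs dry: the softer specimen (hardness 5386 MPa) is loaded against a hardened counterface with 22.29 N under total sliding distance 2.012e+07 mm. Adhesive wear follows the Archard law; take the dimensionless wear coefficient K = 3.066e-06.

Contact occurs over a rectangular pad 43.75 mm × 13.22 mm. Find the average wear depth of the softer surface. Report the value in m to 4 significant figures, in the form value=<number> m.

Quoted intermediates are rounded — all working math maintains full float precision — one last rounding, at 4 significant figures.
Convert: Total distance L = 2.012e+07 mm = 2.012e+04 m.
Convert: Hardness H = 5386 MPa = 5.386e+09 Pa.
Convert: Pad sides 43.75 mm × 13.22 mm = 0.04375 m × 0.01322 m. Contact area A = 0.04375 m × 0.01322 m = 5.784e-04 m².
Expressed in SI base units: W = 22.29 N, H = 5.386e+09 Pa, K = 3.066e-06.
Worn volume V = K·W·L/H = 3.066e-06 · 22.29 · 2.012e+04 / 5.386e+09 = 2.553e-10 m³.
Average depth h = V/A = 2.553e-10 / 5.784e-04 = 4.414e-07 m.

value=4.414e-07 m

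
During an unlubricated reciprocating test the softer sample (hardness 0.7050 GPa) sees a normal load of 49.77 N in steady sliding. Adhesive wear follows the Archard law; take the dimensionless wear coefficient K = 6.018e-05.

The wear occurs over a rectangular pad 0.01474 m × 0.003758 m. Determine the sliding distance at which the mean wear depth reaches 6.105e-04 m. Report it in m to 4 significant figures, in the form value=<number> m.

Intermediate values are shown rounded, and each operation runs at exact precision, and one last rounding: four significant figures.
Hardness H = 0.7050 GPa = 7.050e+08 Pa.
Contact area A = 0.01474 m × 0.003758 m = 5.539e-05 m².
As SI base values: W = 49.77 N, H = 7.050e+08 Pa, K = 6.018e-05.
Wearable volume V_lim = h_lim·A = 6.105e-04 · 5.539e-05 = 3.382e-08 m³.
Sliding life L = V_lim·H/(K·W) = 3.382e-08 · 7.050e+08 / (6.018e-05 · 49.77) = 7960 m.

value=7960 m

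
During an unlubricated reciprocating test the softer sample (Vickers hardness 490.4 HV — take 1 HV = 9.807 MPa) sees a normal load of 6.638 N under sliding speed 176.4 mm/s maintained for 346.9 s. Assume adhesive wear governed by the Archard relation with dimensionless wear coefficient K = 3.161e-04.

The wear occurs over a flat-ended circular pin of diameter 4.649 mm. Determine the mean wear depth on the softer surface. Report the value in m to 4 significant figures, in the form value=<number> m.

value=1.573e-06 m

All arithmetic maintains full float precision. Quoted intermediates are rounded, and a single final rounding: 4 significant figures.
Sliding speed v = 176.4 mm/s = 0.1764 m/s. Distance covered L = v·t = 0.1764 m/s × 346.9 s = 61.19 m.
Hardness H = 490.4 HV × 9.807 MPa/HV = 4809 MPa = 4.809e+09 Pa.
Pin diameter d = 4.649 mm = 0.004649 m. Contact area A = π·d²/4 = π·(0.004649 m)²/4 = 1.697e-05 m².
As SI base values: W = 6.638 N, H = 4.809e+09 Pa, K = 3.161e-04.
Volume removed: V = K·W·L/H = 3.161e-04 · 6.638 · 61.19 / 4.809e+09 = 2.670e-11 m³.
Depth h = V/A = 2.670e-11 / 1.697e-05 = 1.573e-06 m.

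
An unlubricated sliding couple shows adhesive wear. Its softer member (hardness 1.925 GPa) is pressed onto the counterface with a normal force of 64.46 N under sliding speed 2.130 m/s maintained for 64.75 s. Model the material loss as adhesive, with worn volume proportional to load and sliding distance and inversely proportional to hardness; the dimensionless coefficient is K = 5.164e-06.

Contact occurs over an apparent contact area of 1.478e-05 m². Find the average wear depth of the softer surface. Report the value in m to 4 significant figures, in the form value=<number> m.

All working math runs at full float precision — intermediates are displayed rounded; one final rounding: four significant digits.
The distance L = v·t = 2.130 m/s × 64.75 s = 137.9 m.
Hardness H = 1.925 GPa = 1.925e+09 Pa.
Restated in SI base units: W = 64.46 N, H = 1.925e+09 Pa, K = 5.164e-06.
The Archard volume V = K·W·L/H = 5.164e-06 · 64.46 · 137.9 / 1.925e+09 = 2.385e-11 m³.
Average depth h = V/A = 2.385e-11 / 1.478e-05 = 1.614e-06 m.

value=1.614e-06 m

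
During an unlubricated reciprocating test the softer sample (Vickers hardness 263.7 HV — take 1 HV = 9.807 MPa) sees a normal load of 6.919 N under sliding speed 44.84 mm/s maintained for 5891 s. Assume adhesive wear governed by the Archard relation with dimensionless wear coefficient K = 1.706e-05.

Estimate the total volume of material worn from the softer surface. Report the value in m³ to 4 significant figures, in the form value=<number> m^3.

The computation carries full float precision, and displayed values are rounded; rounded just once, at 4 significant digits.
Sliding speed v = 44.84 mm/s = 0.04484 m/s. Path length L = v·t = 0.04484 m/s × 5891 s = 264.2 m.
Hardness H = 263.7 HV × 9.807 MPa/HV = 2586 MPa = 2.586e+09 Pa.
In SI base units, W = 6.919 N, H = 2.586e+09 Pa, K = 1.706e-05.
The Archard volume V = K·W·L/H = 1.706e-05 · 6.919 · 264.2 / 2.586e+09 = 1.206e-11 m³.

value=1.206e-11 m^3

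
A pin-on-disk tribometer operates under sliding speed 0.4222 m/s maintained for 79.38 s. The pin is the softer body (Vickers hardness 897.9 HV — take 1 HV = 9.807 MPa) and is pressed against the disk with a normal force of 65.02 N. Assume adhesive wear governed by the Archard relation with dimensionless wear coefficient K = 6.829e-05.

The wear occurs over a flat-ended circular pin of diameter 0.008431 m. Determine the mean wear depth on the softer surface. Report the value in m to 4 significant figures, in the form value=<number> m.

Intermediate values appear rounded — all working math keeps full float precision — a lone final rounding, at four significant digits.
Convert: Distance L = v·t = 0.4222 m/s × 79.38 s = 33.51 m.
Convert: Hardness H = 897.9 HV × 9.807 MPa/HV = 8806 MPa = 8.806e+09 Pa.
Convert: Contact area A = π·d²/4 = π·(0.008431 m)²/4 = 5.583e-05 m².
Collected in SI base units: W = 65.02 N, H = 8.806e+09 Pa, K = 6.829e-05.
Volume removed: V = K·W·L/H = 6.829e-05 · 65.02 · 33.51 / 8.806e+09 = 1.690e-11 m³.
Average depth h = V/A = 1.690e-11 / 5.583e-05 = 3.027e-07 m.

value=3.027e-07 m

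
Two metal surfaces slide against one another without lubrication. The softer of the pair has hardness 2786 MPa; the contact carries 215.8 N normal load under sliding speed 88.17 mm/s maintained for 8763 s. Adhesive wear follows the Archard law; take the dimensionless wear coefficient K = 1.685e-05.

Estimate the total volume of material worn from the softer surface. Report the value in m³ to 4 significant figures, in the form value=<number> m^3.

The computation runs at full precision. Intermediates are printed rounded, and one final rounding, at 4 significant figures.
Sliding speed v = 88.17 mm/s = 0.08817 m/s. Distance L = v·t = 0.08817 m/s × 8763 s = 772.6 m.
Hardness H = 2786 MPa = 2.786e+09 Pa.
Expressed in SI base units: W = 215.8 N, H = 2.786e+09 Pa, K = 1.685e-05.
Archard relation: V = K·W·L/H = 1.685e-05 · 215.8 · 772.6 / 2.786e+09 = 1.008e-09 m³.

value=1.008e-09 m^3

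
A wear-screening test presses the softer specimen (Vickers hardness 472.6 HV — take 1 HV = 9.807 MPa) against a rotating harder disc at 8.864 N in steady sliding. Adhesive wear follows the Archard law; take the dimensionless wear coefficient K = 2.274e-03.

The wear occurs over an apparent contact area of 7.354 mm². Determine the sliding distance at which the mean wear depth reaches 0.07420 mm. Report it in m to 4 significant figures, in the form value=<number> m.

The algebra maintains full float precision; the intermediates appear rounded. Rounded just once, at four significant figures.
Convert: Hardness H = 472.6 HV × 9.807 MPa/HV = 4635 MPa = 4.635e+09 Pa.
Convert: Contact area A = 7.354 mm² = 7.354e-06 m².
Convert: Depth limit h_lim = 0.07420 mm = 7.420e-05 m.
As SI base values: W = 8.864 N, H = 4.635e+09 Pa, K = 2.274e-03.
Volume at the limit: V_lim = h_lim·A = 7.420e-05 · 7.354e-06 = 5.457e-10 m³.
Sliding life L = V_lim·H/(K·W) = 5.457e-10 · 4.635e+09 / (2.274e-03 · 8.864) = 125.5 m.

value=125.5 m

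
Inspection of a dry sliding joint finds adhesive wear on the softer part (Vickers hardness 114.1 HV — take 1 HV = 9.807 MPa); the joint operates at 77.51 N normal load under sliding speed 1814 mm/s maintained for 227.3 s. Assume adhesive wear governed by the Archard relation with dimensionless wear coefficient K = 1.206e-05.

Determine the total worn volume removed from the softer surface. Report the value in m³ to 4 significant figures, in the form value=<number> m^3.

value=3.444e-10 m^3

All working math runs at exact precision; intermediate values appear rounded — rounded just once: four significant digits.
Sliding speed v = 1814 mm/s = 1.814 m/s. Sliding distance L = v·t = 1.814 m/s × 227.3 s = 412.3 m.
Hardness H = 114.1 HV × 9.807 MPa/HV = 1119 MPa = 1.119e+09 Pa.
Working in SI base units: W = 77.51 N, H = 1.119e+09 Pa, K = 1.206e-05.
Archard volume V = K·W·L/H = 1.206e-05 · 77.51 · 412.3 / 1.119e+09 = 3.444e-10 m³.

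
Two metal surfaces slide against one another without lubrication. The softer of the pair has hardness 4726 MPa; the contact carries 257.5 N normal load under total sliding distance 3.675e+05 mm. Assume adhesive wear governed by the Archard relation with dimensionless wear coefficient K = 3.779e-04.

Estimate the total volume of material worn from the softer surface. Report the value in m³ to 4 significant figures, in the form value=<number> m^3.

value=7.567e-09 m^3

Each operation carries full float precision. Intermediate values appear rounded. Rounded once at the end to four significant figures.
Convert: The distance L = 3.675e+05 mm = 367.5 m.
Convert: Hardness H = 4726 MPa = 4.726e+09 Pa.
In SI base units, W = 257.5 N, H = 4.726e+09 Pa, K = 3.779e-04.
Wear volume V = K·W·L/H = 3.779e-04 · 257.5 · 367.5 / 4.726e+09 = 7.567e-09 m³.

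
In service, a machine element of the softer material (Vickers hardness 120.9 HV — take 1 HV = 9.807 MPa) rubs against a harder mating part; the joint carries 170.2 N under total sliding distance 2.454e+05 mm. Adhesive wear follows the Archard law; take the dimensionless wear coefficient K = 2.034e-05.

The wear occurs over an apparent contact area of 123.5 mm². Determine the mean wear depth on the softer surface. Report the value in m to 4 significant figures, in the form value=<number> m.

value=5.802e-06 m

Intermediates are printed rounded. The computation holds full float precision — a lone final rounding: 4 significant digits.
Convert: Distance covered L = 2.454e+05 mm = 245.4 m.
Convert: Hardness H = 120.9 HV × 9.807 MPa/HV = 1186 MPa = 1.186e+09 Pa.
Convert: Contact area A = 123.5 mm² = 1.235e-04 m².
In SI base units: W = 170.2 N, H = 1.186e+09 Pa, K = 2.034e-05.
The Archard volume V = K·W·L/H = 2.034e-05 · 170.2 · 245.4 / 1.186e+09 = 7.165e-10 m³.
Mean wear depth h = V/A = 7.165e-10 / 1.235e-04 = 5.802e-06 m.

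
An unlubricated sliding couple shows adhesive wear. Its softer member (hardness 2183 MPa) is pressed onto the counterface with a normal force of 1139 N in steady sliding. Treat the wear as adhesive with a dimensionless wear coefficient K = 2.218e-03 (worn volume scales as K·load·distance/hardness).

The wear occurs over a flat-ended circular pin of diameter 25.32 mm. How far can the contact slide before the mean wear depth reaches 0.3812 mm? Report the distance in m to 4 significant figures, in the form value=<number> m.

value=165.9 m

Intermediate values appear rounded. The algebra carries exact precision. Rounded once at the end to 4 significant digits.
Hardness H = 2183 MPa = 2.183e+09 Pa.
Pin diameter d = 25.32 mm = 0.02532 m. Contact area A = π·d²/4 = π·(0.02532 m)²/4 = 5.035e-04 m².
Depth limit h_lim = 0.3812 mm = 3.812e-04 m.
Collected in SI base units: W = 1139 N, H = 2.183e+09 Pa, K = 2.218e-03.
Wearable volume V_lim = h_lim·A = 3.812e-04 · 5.035e-04 = 1.919e-07 m³.
Sliding life L = V_lim·H/(K·W) = 1.919e-07 · 2.183e+09 / (2.218e-03 · 1139) = 165.9 m.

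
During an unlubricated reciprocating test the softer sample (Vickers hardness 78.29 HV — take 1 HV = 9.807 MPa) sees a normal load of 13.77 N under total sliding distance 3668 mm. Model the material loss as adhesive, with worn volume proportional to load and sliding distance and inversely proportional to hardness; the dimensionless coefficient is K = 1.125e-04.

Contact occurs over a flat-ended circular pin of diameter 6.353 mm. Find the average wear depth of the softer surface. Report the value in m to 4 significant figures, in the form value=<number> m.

value=2.335e-07 m

Intermediate values are displayed rounded — the computation runs at full precision. Rounded once at the end, at 4 significant digits.
Convert: Distance covered L = 3668 mm = 3.668 m.
Convert: Hardness H = 78.29 HV × 9.807 MPa/HV = 767.8 MPa = 7.678e+08 Pa.
Convert: Pin diameter d = 6.353 mm = 0.006353 m. Contact area A = π·d²/4 = π·(0.006353 m)²/4 = 3.170e-05 m².
As SI base values: W = 13.77 N, H = 7.678e+08 Pa, K = 1.125e-04.
Archard volume V = K·W·L/H = 1.125e-04 · 13.77 · 3.668 / 7.678e+08 = 7.401e-12 m³.
Mean wear depth h = V/A = 7.401e-12 / 3.170e-05 = 2.335e-07 m.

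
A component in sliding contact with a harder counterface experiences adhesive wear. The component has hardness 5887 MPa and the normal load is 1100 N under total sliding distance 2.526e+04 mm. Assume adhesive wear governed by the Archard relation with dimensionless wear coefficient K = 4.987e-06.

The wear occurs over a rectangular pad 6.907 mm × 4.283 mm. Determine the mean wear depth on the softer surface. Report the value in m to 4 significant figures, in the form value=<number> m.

value=7.957e-07 m

Each operation keeps full float precision, and the intermediates are shown rounded. Rounded just once, at 4 significant digits.
Distance L = 2.526e+04 mm = 25.26 m.
Hardness H = 5887 MPa = 5.887e+09 Pa.
Pad sides 6.907 mm × 4.283 mm = 0.006907 m × 0.004283 m. Contact area A = 0.006907 m × 0.004283 m = 2.958e-05 m².
Expressed in SI base units: W = 1100 N, H = 5.887e+09 Pa, K = 4.987e-06.
Wear volume V = K·W·L/H = 4.987e-06 · 1100 · 25.26 / 5.887e+09 = 2.354e-11 m³.
Wear depth h = V/A = 2.354e-11 / 2.958e-05 = 7.957e-07 m.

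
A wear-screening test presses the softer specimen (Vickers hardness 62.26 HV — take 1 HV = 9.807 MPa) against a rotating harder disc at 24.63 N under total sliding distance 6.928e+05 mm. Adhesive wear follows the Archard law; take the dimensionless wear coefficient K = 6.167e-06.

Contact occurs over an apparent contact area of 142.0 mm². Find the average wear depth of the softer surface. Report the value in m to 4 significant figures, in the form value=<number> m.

value=1.214e-06 m

Intermediates are printed rounded, and every step maintains exact precision; a lone final rounding, at four significant figures.
Convert: Sliding distance L = 6.928e+05 mm = 692.8 m.
Convert: Hardness H = 62.26 HV × 9.807 MPa/HV = 610.6 MPa = 6.106e+08 Pa.
Convert: Contact area A = 142.0 mm² = 1.420e-04 m².
Collected in SI base units: W = 24.63 N, H = 6.106e+08 Pa, K = 6.167e-06.
Apply Archard: V = K·W·L/H = 6.167e-06 · 24.63 · 692.8 / 6.106e+08 = 1.723e-10 m³.
Mean depth h = V/A = 1.723e-10 / 1.420e-04 = 1.214e-06 m.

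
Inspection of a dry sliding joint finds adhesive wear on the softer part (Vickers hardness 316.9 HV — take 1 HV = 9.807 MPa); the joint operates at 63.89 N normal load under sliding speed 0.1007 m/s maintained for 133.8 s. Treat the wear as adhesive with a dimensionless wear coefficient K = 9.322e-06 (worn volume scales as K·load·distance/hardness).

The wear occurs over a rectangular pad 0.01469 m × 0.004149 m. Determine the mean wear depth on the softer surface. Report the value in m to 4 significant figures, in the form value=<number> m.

The intermediates are shown rounded; the computation holds exact precision. Rounded just once, at 4 significant digits.
Convert: Sliding distance L = v·t = 0.1007 m/s × 133.8 s = 13.47 m.
Convert: Hardness H = 316.9 HV × 9.807 MPa/HV = 3108 MPa = 3.108e+09 Pa.
Convert: Contact area A = 0.01469 m × 0.004149 m = 6.095e-05 m².
SI base units throughout: W = 63.89 N, H = 3.108e+09 Pa, K = 9.322e-06.
Worn volume V = K·W·L/H = 9.322e-06 · 63.89 · 13.47 / 3.108e+09 = 2.582e-12 m³.
Average depth h = V/A = 2.582e-12 / 6.095e-05 = 4.236e-08 m.

value=4.236e-08 m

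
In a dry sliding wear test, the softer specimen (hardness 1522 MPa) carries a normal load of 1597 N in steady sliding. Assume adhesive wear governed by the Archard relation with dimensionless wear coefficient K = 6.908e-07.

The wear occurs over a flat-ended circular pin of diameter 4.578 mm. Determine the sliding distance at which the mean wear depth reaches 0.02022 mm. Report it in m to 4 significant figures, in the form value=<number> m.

value=459.2 m

Intermediate values are displayed rounded — each operation holds full float precision — rounded just once: 4 significant figures.
Hardness H = 1522 MPa = 1.522e+09 Pa.
Pin diameter d = 4.578 mm = 0.004578 m. Contact area A = π·d²/4 = π·(0.004578 m)²/4 = 1.646e-05 m².
Depth limit h_lim = 0.02022 mm = 2.022e-05 m.
SI base units throughout: W = 1597 N, H = 1.522e+09 Pa, K = 6.908e-07.
Wearable volume V_lim = h_lim·A = 2.022e-05 · 1.646e-05 = 3.328e-10 m³.
Inverting, life L = V_lim·H/(K·W) = 3.328e-10 · 1.522e+09 / (6.908e-07 · 1597) = 459.2 m.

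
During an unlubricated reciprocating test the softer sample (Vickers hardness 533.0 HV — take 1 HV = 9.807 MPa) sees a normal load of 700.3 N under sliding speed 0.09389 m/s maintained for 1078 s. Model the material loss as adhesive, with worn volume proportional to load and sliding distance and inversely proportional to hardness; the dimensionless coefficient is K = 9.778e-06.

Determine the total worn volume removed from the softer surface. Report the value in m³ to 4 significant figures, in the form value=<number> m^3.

Quoted intermediates are rounded — the computation runs at exact precision, and rounded once at the end to four significant figures.
Total distance L = v·t = 0.09389 m/s × 1078 s = 101.2 m.
Hardness H = 533.0 HV × 9.807 MPa/HV = 5227 MPa = 5.227e+09 Pa.
Expressed in SI base units: W = 700.3 N, H = 5.227e+09 Pa, K = 9.778e-06.
Archard volume V = K·W·L/H = 9.778e-06 · 700.3 · 101.2 / 5.227e+09 = 1.326e-10 m³.

value=1.326e-10 m^3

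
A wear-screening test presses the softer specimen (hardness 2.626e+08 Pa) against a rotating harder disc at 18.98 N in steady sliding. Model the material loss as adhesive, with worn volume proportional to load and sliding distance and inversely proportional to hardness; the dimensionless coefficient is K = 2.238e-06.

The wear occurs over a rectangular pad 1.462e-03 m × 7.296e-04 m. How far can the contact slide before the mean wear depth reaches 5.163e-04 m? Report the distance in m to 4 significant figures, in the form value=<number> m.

value=3405 m

The intermediates are displayed rounded. Each operation runs at full float precision, and rounded once at the end: 4 significant digits.
Convert: Contact area A = 1.462e-03 m × 7.296e-04 m = 1.067e-06 m².
Expressed in SI base units: W = 18.98 N, H = 2.626e+08 Pa, K = 2.238e-06.
Limit volume V_lim = h_lim·A = 5.163e-04 · 1.067e-06 = 5.507e-10 m³.
Inverting, life L = V_lim·H/(K·W) = 5.507e-10 · 2.626e+08 / (2.238e-06 · 18.98) = 3405 m.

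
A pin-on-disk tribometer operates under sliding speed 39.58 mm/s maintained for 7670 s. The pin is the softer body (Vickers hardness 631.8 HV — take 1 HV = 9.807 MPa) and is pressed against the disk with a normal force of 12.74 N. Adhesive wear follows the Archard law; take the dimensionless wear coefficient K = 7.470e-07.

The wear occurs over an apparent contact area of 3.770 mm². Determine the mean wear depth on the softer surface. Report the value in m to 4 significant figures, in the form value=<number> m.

value=1.237e-07 m

Each operation keeps exact precision; intermediate values are displayed rounded; one last rounding to 4 significant digits.
Convert: Sliding speed v = 39.58 mm/s = 0.03958 m/s. The distance L = v·t = 0.03958 m/s × 7670 s = 303.6 m.
Convert: Hardness H = 631.8 HV × 9.807 MPa/HV = 6196 MPa = 6.196e+09 Pa.
Convert: Contact area A = 3.770 mm² = 3.770e-06 m².
As SI base values: W = 12.74 N, H = 6.196e+09 Pa, K = 7.470e-07.
Apply Archard: V = K·W·L/H = 7.470e-07 · 12.74 · 303.6 / 6.196e+09 = 4.663e-13 m³.
Depth h = V/A = 4.663e-13 / 3.770e-06 = 1.237e-07 m.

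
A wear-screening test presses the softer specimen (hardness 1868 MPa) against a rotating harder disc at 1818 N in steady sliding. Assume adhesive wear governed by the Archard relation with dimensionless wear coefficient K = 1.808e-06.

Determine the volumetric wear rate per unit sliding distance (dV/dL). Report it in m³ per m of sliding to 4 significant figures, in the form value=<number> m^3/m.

The computation holds full precision — intermediate values are shown rounded. Rounded just once, at 4 significant figures.
Convert: Hardness H = 1868 MPa = 1.868e+09 Pa.
Collected in SI base units: W = 1818 N, H = 1.868e+09 Pa, K = 1.808e-06.
Sliding wear rate dV/dL = K·W/H, so: 1.808e-06 · 1818 / 1.868e+09 = 1.760e-12 m³/m.

value=1.760e-12 m^3/m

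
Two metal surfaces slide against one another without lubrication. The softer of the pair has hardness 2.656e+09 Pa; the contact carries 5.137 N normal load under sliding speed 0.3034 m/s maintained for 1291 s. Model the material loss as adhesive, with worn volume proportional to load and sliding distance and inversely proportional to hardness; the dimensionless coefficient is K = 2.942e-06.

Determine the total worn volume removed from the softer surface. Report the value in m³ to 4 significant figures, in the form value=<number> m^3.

value=2.229e-12 m^3

All arithmetic runs at exact precision; the intermediates are printed rounded. Rounded once at the end to 4 significant digits.
Sliding distance L = v·t = 0.3034 m/s × 1291 s = 391.7 m.
In SI base units, W = 5.137 N, H = 2.656e+09 Pa, K = 2.942e-06.
Archard relation: V = K·W·L/H = 2.942e-06 · 5.137 · 391.7 / 2.656e+09 = 2.229e-12 m³.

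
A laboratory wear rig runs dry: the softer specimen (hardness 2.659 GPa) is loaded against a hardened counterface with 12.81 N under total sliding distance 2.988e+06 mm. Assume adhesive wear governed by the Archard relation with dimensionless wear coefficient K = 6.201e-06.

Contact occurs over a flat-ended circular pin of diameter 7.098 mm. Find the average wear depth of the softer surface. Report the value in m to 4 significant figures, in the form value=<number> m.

The intermediates appear rounded; every step carries full float precision; rounded once at the end, at 4 significant figures.
Convert: The distance L = 2.988e+06 mm = 2988 m.
Convert: Hardness H = 2.659 GPa = 2.659e+09 Pa.
Convert: Pin diameter d = 7.098 mm = 0.007098 m. Contact area A = π·d²/4 = π·(0.007098 m)²/4 = 3.957e-05 m².
In SI base units: W = 12.81 N, H = 2.659e+09 Pa, K = 6.201e-06.
The Archard volume V = K·W·L/H = 6.201e-06 · 12.81 · 2988 / 2.659e+09 = 8.926e-11 m³.
Depth h = V/A = 8.926e-11 / 3.957e-05 = 2.256e-06 m.

value=2.256e-06 m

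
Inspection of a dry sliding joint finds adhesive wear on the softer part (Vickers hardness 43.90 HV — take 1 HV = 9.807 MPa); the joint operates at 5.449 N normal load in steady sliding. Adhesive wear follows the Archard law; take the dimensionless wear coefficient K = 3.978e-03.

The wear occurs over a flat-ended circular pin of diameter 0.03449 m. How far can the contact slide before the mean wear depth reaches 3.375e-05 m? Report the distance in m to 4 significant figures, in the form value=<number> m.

value=626.3 m

Intermediate values appear rounded, and every step holds full float precision; rounded just once to 4 significant digits.
Convert: Hardness H = 43.90 HV × 9.807 MPa/HV = 430.5 MPa = 4.305e+08 Pa.
Convert: Contact area A = π·d²/4 = π·(0.03449 m)²/4 = 9.343e-04 m².
As SI base values: W = 5.449 N, H = 4.305e+08 Pa, K = 3.978e-03.
Volume at the limit: V_lim = h_lim·A = 3.375e-05 · 9.343e-04 = 3.153e-08 m³.
Sliding life L = V_lim·H/(K·W) = 3.153e-08 · 4.305e+08 / (3.978e-03 · 5.449) = 626.3 m.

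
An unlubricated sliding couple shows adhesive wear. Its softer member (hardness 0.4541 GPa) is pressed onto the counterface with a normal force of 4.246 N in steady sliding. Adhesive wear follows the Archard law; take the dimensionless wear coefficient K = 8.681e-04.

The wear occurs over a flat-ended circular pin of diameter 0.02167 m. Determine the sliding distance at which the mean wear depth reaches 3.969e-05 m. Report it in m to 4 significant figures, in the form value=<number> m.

The computation maintains full precision, and printed values are rounded. Rounded just once, at four significant digits.
Hardness H = 0.4541 GPa = 4.541e+08 Pa.
Contact area A = π·d²/4 = π·(0.02167 m)²/4 = 3.688e-04 m².
Working in SI base units: W = 4.246 N, H = 4.541e+08 Pa, K = 8.681e-04.
Limit volume V_lim = h_lim·A = 3.969e-05 · 3.688e-04 = 1.464e-08 m³.
Thus life L = V_lim·H/(K·W) = 1.464e-08 · 4.541e+08 / (8.681e-04 · 4.246) = 1803 m.

value=1803 m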